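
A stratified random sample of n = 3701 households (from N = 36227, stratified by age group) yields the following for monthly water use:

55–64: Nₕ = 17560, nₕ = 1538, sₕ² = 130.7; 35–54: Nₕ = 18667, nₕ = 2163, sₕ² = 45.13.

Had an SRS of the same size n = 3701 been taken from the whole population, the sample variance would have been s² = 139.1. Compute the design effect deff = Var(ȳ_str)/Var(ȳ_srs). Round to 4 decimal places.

Var(ȳ_str) = Σ Wₕ²(1−fₕ)sₕ²/nₕ with Wₕ = Nₕ/36227:
  55–64: (17560/36227)²·(1−1538/17560)·130.7/1538 = 0.018217792
  35–54: (18667/36227)²·(1−2163/18667)·45.13/2163 = 0.0048978763
  → Var(ȳ_str) = 0.023115668.
Var(ȳ_srs) = (1 − 3701/36227)·139.1/3701 = 0.033744759.
deff = 0.023115668 / 0.033744759 = 0.6850.

0.6850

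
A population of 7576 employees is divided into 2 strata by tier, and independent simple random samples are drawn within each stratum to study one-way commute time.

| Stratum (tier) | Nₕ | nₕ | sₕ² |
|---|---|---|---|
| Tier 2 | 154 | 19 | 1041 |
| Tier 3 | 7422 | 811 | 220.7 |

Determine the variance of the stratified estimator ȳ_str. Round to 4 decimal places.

0.2525

Var(ȳ_str) = Σₕ Wₕ²(1 − fₕ)sₕ²/nₕ with Wₕ = Nₕ/N, N = 7576.
Tier 2: Wₕ = 0.02032735; term = 0.02032735²·(1 − 0.12337662)·1041/19 = 0.019845941.
Tier 3: Wₕ = 0.97967265; term = 0.97967265²·(1 − 0.10926974)·220.7/811 = 0.23264282.
Sum = 0.25248876.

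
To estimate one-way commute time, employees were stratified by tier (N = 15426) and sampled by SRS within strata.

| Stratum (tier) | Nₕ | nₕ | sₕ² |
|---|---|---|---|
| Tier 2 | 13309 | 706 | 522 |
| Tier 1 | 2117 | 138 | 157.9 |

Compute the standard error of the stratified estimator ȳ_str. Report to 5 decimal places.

0.73574

Var(ȳ_str) = Σₕ Wₕ²(1 − fₕ)sₕ²/nₕ with Wₕ = Nₕ/N, N = 15426.
Tier 2: Wₕ = 0.86276416; term = 0.86276416²·(1 − 0.05304681)·522/706 = 0.52116892.
Tier 1: Wₕ = 0.13723584; term = 0.13723584²·(1 − 0.06518658)·157.9/138 = 0.020144804.
Sum = 0.54131372.
SE = √(0.54131372) = 0.73574.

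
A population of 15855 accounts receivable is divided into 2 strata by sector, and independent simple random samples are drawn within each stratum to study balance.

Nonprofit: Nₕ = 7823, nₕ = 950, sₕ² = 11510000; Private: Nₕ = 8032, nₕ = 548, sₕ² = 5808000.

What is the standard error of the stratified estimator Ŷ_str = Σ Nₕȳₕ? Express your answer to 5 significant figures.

1.1351 × 10^6

Var(Ŷ_str) = Σₕ Nₕ²(1 − fₕ)sₕ²/nₕ.
Nonprofit: 7823²·(1 − 950/7823)·11510000/950 = 6.5143546 × 10^11.
Private: 8032²·(1 − 548/8032)·5808000/548 = 6.3709402 × 10^11.
Sum = 1.2885295 × 10^12.
SE = √(1.2885295 × 10^12) = 1.1351 × 10^6.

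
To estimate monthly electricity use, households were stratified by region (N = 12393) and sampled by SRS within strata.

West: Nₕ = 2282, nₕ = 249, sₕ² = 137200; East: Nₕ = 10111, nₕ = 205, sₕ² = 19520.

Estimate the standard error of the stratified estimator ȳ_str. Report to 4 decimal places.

8.8736

Var(ȳ_str) = Σₕ Wₕ²(1 − fₕ)sₕ²/nₕ with Wₕ = Nₕ/N, N = 12393.
West: Wₕ = 0.18413621; term = 0.18413621²·(1 − 0.10911481)·137200/249 = 16.643892.
East: Wₕ = 0.81586379; term = 0.81586379²·(1 − 0.02027495)·19520/205 = 62.096266.
Sum = 78.740158.
SE = √(78.740158) = 8.8736.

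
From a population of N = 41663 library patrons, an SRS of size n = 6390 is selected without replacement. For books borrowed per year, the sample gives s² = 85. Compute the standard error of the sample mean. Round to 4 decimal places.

0.1061

Under SRS without replacement, Var(ȳ) = (1 − f)·s²/n with f = n/N = 6390/41663 = 0.15337350.
Var(ȳ) = (1 − 0.15337350)·85/6390 = 0.84662650·0.013302034 = 0.011261855.
SE(ȳ) = √(0.011261855) = 0.1061.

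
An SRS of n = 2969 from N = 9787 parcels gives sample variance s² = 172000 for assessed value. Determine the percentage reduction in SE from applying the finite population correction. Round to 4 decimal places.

16.5351

f = n/N = 2969/9787 = 0.30336160.
SE_no-fpc = √(s²/n) = 7.611305; SE_fpc = √((1−f)s²/n) = 6.3527656.
Ratio = √(1−f) = 0.83464867. Reduction = 100·(1 − 0.83464867) = 16.5351%.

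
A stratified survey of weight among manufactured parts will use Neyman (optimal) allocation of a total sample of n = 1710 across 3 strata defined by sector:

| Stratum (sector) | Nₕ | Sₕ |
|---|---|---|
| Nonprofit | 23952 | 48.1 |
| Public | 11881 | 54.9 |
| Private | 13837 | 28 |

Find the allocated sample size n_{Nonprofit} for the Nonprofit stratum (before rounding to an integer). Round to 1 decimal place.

898.8

Neyman allocation: nₕ = n·NₕSₕ / Σⱼ NⱼSⱼ.
Σ NⱼSⱼ = 23952·48.1 + 11881·54.9 + 13837·28 = 2.1917941 × 10^6.
n_{Nonprofit} = 1710·23952·48.1 / (2.1917941 × 10^6) = 898.8.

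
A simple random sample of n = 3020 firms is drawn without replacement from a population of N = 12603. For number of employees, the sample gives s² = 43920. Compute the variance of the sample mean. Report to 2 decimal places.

11.06

Under SRS without replacement, Var(ȳ) = (1 − f)·s²/n with f = n/N = 3020/12603 = 0.23962549.
Var(ȳ) = (1 − 0.23962549)·43920/3020 = 0.76037451·14.543046 = 11.058162.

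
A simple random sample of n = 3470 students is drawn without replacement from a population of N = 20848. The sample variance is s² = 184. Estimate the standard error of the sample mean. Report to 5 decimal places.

0.21024

Under SRS without replacement, Var(ȳ) = (1 − f)·s²/n with f = n/N = 3470/20848 = 0.16644282.
Var(ȳ) = (1 − 0.16644282)·184/3470 = 0.83355718·0.053025937 = 0.04420015.
SE(ȳ) = √(0.04420015) = 0.21024.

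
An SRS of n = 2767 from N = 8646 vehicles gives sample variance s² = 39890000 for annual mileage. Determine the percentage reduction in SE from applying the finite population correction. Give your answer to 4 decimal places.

17.5399

f = n/N = 2767/8646 = 0.32003238.
SE_no-fpc = √(s²/n) = 120.06804; SE_fpc = √((1−f)s²/n) = 99.008288.
Ratio = √(1−f) = 0.82460149. Reduction = 100·(1 − 0.82460149) = 17.5399%.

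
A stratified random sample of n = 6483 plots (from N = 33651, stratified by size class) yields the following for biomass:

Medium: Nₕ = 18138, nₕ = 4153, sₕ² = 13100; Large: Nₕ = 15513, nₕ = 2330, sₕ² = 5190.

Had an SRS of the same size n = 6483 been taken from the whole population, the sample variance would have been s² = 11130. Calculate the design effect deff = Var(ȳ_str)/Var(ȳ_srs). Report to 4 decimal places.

Var(ȳ_str) = Σ Wₕ²(1−fₕ)sₕ²/nₕ with Wₕ = Nₕ/33651:
  Medium: (18138/33651)²·(1−4153/18138)·13100/4153 = 0.70658642
  Large: (15513/33651)²·(1−2330/15513)·5190/2330 = 0.40227731
  → Var(ȳ_str) = 1.1088637.
Var(ȳ_srs) = (1 − 6483/33651)·11130/6483 = 1.3860498.
deff = 1.1088637 / 1.3860498 = 0.8000.

0.8000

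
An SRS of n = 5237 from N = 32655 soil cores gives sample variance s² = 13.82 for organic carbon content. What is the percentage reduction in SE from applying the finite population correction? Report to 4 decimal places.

8.3689

f = n/N = 5237/32655 = 0.16037360.
SE_no-fpc = √(s²/n) = 0.051370375; SE_fpc = √((1−f)s²/n) = 0.047071255.
Ratio = √(1−f) = 0.91631130. Reduction = 100·(1 − 0.91631130) = 8.3689%.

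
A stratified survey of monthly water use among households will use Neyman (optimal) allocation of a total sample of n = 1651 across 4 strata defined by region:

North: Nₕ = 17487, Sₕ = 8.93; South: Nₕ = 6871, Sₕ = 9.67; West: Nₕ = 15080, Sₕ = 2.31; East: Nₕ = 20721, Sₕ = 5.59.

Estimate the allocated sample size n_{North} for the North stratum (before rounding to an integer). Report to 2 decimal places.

Neyman allocation: nₕ = n·NₕSₕ / Σⱼ NⱼSⱼ.
Σ NⱼSⱼ = 17487·8.93 + 6871·9.67 + 15080·2.31 + 20721·5.59 = 373266.67.
n_{North} = 1651·17487·8.93 / 373266.67 = 690.71.

690.71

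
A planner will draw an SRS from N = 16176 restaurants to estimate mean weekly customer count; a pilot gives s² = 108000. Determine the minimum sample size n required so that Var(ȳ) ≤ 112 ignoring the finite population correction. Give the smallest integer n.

965

Without fpc, n₀ = s²/D = 108000/112 = 964.2857.
Rounding up, n = 965.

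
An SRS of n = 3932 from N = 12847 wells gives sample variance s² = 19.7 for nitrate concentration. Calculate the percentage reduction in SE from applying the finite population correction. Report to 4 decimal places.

16.6972

f = n/N = 3932/12847 = 0.30606367.
SE_no-fpc = √(s²/n) = 0.070782575; SE_fpc = √((1−f)s²/n) = 0.058963896.
Ratio = √(1−f) = 0.83302841. Reduction = 100·(1 − 0.83302841) = 16.6972%.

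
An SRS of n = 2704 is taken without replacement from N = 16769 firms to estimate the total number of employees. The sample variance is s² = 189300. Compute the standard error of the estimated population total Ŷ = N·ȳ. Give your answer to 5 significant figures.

Var(Ŷ) = N²·Var(ȳ) = N²·(1 − n/N)·s²/n.
f = 2704/16769 = 0.16124993; Var(ȳ) = 0.83875007·189300/2704 = 58.718709.
Var(Ŷ) = 16769² · 58.718709 = 1.6511663 × 10^10.
SE(Ŷ) = √(1.6511663 × 10^10) = 128500.

128500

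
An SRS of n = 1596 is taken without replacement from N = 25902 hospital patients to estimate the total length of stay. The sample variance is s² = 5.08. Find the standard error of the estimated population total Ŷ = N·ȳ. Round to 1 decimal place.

Var(Ŷ) = N²·Var(ȳ) = N²·(1 − n/N)·s²/n.
f = 1596/25902 = 0.06161686; Var(ȳ) = 0.93838314·5.08/1596 = 0.0029868335.
Var(Ŷ) = 25902² · 0.0029868335 = 2.0039072 × 10^6.
SE(Ŷ) = √(2.0039072 × 10^6) = 1415.6.

1415.6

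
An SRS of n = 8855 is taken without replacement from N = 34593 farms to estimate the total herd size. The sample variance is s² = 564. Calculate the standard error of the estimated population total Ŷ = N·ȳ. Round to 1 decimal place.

Var(Ŷ) = N²·Var(ȳ) = N²·(1 − n/N)·s²/n.
f = 8855/34593 = 0.25597664; Var(ȳ) = 0.74402336·564/8855 = 0.047388952.
Var(Ŷ) = 34593² · 0.047388952 = 5.6709205 × 10^7.
SE(Ŷ) = √(5.6709205 × 10^7) = 7530.6.

7530.6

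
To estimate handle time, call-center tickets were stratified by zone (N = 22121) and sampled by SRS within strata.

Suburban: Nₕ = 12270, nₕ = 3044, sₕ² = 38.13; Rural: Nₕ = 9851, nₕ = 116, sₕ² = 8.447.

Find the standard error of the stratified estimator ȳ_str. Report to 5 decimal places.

Var(ȳ_str) = Σₕ Wₕ²(1 − fₕ)sₕ²/nₕ with Wₕ = Nₕ/N, N = 22121.
Suburban: Wₕ = 0.55467655; term = 0.55467655²·(1 − 0.24808476)·38.13/3044 = 0.002897815.
Rural: Wₕ = 0.44532345; term = 0.44532345²·(1 − 0.01177545)·8.447/116 = 0.014270897.
Sum = 0.017168712.
SE = √(0.017168712) = 0.13103.

0.13103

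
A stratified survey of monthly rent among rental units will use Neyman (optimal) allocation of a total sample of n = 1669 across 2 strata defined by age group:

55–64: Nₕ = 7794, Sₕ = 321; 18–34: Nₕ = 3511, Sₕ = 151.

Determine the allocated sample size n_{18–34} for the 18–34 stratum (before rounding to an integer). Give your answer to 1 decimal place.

291.8

Neyman allocation: nₕ = n·NₕSₕ / Σⱼ NⱼSⱼ.
Σ NⱼSⱼ = 7794·321 + 3511·151 = 3.032035 × 10^6.
n_{18–34} = 1669·3511·151 / (3.032035 × 10^6) = 291.8.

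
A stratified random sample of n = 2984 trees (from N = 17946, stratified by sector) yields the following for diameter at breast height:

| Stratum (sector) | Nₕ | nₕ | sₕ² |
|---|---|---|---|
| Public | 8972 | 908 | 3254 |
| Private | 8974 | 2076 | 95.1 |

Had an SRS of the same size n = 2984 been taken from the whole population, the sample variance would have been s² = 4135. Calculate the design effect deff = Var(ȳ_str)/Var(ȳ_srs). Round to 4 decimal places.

0.7045

Var(ȳ_str) = Σ Wₕ²(1−fₕ)sₕ²/nₕ with Wₕ = Nₕ/17946:
  Public: (8972/17946)²·(1−908/8972)·3254/908 = 0.80507466
  Private: (8974/17946)²·(1−2076/8974)·95.1/2076 = 0.0088049541
  → Var(ȳ_str) = 0.81387961.
Var(ȳ_srs) = (1 − 2984/17946)·4135/2984 = 1.1553104.
deff = 0.81387961 / 1.1553104 = 0.7045.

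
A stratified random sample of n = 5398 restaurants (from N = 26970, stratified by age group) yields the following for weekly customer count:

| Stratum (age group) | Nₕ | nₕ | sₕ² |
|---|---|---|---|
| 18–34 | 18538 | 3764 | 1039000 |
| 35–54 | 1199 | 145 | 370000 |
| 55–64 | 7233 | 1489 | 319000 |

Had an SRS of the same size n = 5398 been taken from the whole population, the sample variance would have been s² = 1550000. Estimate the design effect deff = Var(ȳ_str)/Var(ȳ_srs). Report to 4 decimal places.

0.5251

Var(ȳ_str) = Σ Wₕ²(1−fₕ)sₕ²/nₕ with Wₕ = Nₕ/26970:
  18–34: (18538/26970)²·(1−3764/18538)·1039000/3764 = 103.93576
  35–54: (1199/26970)²·(1−145/1199)·370000/145 = 4.433346
  55–64: (7233/26970)²·(1−1489/7233)·319000/1489 = 12.236775
  → Var(ȳ_str) = 120.60588.
Var(ȳ_srs) = (1 − 5398/26970)·1550000/5398 = 229.67212.
deff = 120.60588 / 229.67212 = 0.5251.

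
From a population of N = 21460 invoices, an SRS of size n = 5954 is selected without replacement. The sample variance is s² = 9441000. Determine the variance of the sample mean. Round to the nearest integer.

Under SRS without replacement, Var(ȳ) = (1 − f)·s²/n with f = n/N = 5954/21460 = 0.27744641.
Var(ȳ) = (1 − 0.27744641)·9441000/5954 = 0.72255359·1585.6567 = 1145.7219.

1146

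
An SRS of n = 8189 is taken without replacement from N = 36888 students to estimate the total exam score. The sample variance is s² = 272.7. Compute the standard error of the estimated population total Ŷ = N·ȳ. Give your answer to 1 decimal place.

Var(Ŷ) = N²·Var(ȳ) = N²·(1 − n/N)·s²/n.
f = 8189/36888 = 0.22199631; Var(ȳ) = 0.77800369·272.7/8189 = 0.025908121.
Var(Ŷ) = 36888² · 0.025908121 = 3.5253816 × 10^7.
SE(Ŷ) = √(3.5253816 × 10^7) = 5937.5.

5937.5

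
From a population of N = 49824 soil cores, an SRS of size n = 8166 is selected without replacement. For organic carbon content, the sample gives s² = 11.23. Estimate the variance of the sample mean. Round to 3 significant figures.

Under SRS without replacement, Var(ȳ) = (1 − f)·s²/n with f = n/N = 8166/49824 = 0.16389692.
Var(ȳ) = (1 − 0.16389692)·11.23/8166 = 0.83610308·0.0013752143 = 0.0011498209.

0.00115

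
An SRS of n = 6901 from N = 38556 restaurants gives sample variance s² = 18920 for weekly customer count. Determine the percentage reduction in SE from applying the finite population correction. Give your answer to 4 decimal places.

f = n/N = 6901/38556 = 0.17898641.
SE_no-fpc = √(s²/n) = 1.6557873; SE_fpc = √((1−f)s²/n) = 1.5003056.
Ratio = √(1−f) = 0.90609800. Reduction = 100·(1 − 0.90609800) = 9.3902%.

9.3902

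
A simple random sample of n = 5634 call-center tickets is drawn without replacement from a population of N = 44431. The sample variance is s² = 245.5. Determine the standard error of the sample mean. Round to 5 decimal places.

0.19506

Under SRS without replacement, Var(ȳ) = (1 − f)·s²/n with f = n/N = 5634/44431 = 0.12680336.
Var(ȳ) = (1 − 0.12680336)·245.5/5634 = 0.87319664·0.043574725 = 0.038049303.
SE(ȳ) = √(0.038049303) = 0.19506.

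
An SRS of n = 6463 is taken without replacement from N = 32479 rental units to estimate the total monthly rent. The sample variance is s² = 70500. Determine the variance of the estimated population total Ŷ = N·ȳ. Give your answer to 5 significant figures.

Var(Ŷ) = N²·Var(ȳ) = N²·(1 − n/N)·s²/n.
f = 6463/32479 = 0.19899012; Var(ȳ) = 0.80100988·70500/6463 = 8.7376136.
Var(Ŷ) = 32479² · 8.7376136 = 9.2171814 × 10^9.

9.2172 × 10^9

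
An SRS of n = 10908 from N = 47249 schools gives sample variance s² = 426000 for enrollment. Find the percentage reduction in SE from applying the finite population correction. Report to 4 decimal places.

f = n/N = 10908/47249 = 0.23086203.
SE_no-fpc = √(s²/n) = 6.2493124; SE_fpc = √((1−f)s²/n) = 5.4806789.
Ratio = √(1−f) = 0.87700511. Reduction = 100·(1 − 0.87700511) = 12.2995%.

12.2995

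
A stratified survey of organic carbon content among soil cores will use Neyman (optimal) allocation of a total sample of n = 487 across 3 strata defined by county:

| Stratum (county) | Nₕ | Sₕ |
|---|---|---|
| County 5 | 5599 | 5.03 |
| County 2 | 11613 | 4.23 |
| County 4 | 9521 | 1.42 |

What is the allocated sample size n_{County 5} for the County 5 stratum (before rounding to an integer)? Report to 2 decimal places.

Neyman allocation: nₕ = n·NₕSₕ / Σⱼ NⱼSⱼ.
Σ NⱼSⱼ = 5599·5.03 + 11613·4.23 + 9521·1.42 = 90805.78.
n_{County 5} = 487·5599·5.03 / 90805.78 = 151.04.

151.04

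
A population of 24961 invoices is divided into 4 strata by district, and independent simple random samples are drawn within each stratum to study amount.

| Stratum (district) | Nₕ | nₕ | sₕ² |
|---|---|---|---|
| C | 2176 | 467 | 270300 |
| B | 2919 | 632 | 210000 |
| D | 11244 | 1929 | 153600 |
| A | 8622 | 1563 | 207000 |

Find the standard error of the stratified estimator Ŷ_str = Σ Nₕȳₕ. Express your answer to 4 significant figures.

144100

Var(Ŷ_str) = Σₕ Nₕ²(1 − fₕ)sₕ²/nₕ.
C: 2176²·(1 − 467/2176)·270300/467 = 2.1524354 × 10^9.
B: 2919²·(1 − 632/2919)·210000/632 = 2.2182091 × 10^9.
D: 11244²·(1 − 1929/11244)·153600/1929 = 8.3399354 × 10^9.
A: 8622²·(1 − 1563/8622)·207000/1563 = 8.0605109 × 10^9.
Sum = 2.0771091 × 10^10.
SE = √(2.0771091 × 10^10) = 144100.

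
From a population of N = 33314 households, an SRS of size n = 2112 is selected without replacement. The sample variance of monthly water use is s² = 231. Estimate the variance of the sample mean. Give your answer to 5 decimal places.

0.10244

Under SRS without replacement, Var(ȳ) = (1 − f)·s²/n with f = n/N = 2112/33314 = 0.06339677.
Var(ȳ) = (1 − 0.06339677)·231/2112 = 0.93660323·0.109375 = 0.10244098.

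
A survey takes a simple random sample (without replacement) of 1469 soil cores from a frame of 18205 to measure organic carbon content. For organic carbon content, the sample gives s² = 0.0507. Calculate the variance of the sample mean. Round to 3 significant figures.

Under SRS without replacement, Var(ȳ) = (1 − f)·s²/n with f = n/N = 1469/18205 = 0.08069212.
Var(ȳ) = (1 − 0.08069212)·0.0507/1469 = 0.91930788·3.4513274 × 10^-5 = 3.1728325 × 10^-5.

3.17 × 10^-5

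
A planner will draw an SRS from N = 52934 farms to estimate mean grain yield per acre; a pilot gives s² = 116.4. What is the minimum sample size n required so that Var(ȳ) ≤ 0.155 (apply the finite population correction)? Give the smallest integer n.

741

Without fpc, n₀ = s²/D = 116.4/0.155 = 750.9677.
With fpc, (1 − n/N)·s²/n ≤ D requires n ≥ n₀/(1 + n₀/N) = 750.9677/(1 + 750.9677/52934) = 740.4629.
Rounding up, n = 741.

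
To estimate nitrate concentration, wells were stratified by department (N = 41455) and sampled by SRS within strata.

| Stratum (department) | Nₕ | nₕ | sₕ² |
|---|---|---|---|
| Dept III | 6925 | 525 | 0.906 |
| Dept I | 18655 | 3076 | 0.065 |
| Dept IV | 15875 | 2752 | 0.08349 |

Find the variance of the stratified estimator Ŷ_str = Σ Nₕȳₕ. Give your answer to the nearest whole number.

Var(Ŷ_str) = Σₕ Nₕ²(1 − fₕ)sₕ²/nₕ.
Dept III: 6925²·(1 − 525/6925)·0.906/525 = 76483.657.
Dept I: 18655²·(1 − 3076/18655)·0.065/3076 = 6141.3218.
Dept IV: 15875²·(1 − 2752/15875)·0.08349/2752 = 6320.2302.
Sum = 88945.209.

88945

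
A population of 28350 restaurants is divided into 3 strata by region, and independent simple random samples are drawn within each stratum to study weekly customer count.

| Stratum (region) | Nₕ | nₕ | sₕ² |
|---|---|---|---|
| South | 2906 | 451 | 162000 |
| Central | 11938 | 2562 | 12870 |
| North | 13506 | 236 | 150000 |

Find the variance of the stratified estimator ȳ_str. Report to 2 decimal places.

Var(ȳ_str) = Σₕ Wₕ²(1 − fₕ)sₕ²/nₕ with Wₕ = Nₕ/N, N = 28350.
South: Wₕ = 0.10250441; term = 0.10250441²·(1 − 0.15519615)·162000/451 = 3.1884488.
Central: Wₕ = 0.42109347; term = 0.42109347²·(1 − 0.21460881)·12870/2562 = 0.69958819.
North: Wₕ = 0.47640212; term = 0.47640212²·(1 − 0.01747372)·150000/236 = 141.73294.
Sum = 145.62098.

145.62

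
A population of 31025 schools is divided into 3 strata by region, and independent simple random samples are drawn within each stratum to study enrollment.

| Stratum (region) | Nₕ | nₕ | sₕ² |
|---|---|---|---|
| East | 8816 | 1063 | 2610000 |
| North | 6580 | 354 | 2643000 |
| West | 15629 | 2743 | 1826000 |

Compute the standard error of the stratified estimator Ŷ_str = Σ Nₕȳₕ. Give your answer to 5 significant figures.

779590

Var(Ŷ_str) = Σₕ Nₕ²(1 − fₕ)sₕ²/nₕ.
East: 8816²·(1 − 1063/8816)·2610000/1063 = 1.6782189 × 10^11.
North: 6580²·(1 − 354/6580)·2643000/354 = 3.0586439 × 10^11.
West: 15629²·(1 − 2743/15629)·1826000/2743 = 1.3406774 × 10^11.
Sum = 6.0775402 × 10^11.
SE = √(6.0775402 × 10^11) = 779590.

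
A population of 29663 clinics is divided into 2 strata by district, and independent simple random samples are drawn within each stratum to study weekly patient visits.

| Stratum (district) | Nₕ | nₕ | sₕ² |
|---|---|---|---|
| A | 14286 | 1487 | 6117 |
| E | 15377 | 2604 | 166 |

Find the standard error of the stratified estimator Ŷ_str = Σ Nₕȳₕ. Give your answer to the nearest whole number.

Var(Ŷ_str) = Σₕ Nₕ²(1 − fₕ)sₕ²/nₕ.
A: 14286²·(1 − 1487/14286)·6117/1487 = 7.5216686 × 10^8.
E: 15377²·(1 − 2604/15377)·166/2604 = 1.2520787 × 10^7.
Sum = 7.6468765 × 10^8.
SE = √(7.6468765 × 10^8) = 27653.

27653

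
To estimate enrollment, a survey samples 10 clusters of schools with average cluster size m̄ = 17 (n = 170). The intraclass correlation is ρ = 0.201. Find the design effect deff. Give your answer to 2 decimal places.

deff = 1 + (17 − 1)·0.201 = 1 + 3.216 = 4.216.

4.22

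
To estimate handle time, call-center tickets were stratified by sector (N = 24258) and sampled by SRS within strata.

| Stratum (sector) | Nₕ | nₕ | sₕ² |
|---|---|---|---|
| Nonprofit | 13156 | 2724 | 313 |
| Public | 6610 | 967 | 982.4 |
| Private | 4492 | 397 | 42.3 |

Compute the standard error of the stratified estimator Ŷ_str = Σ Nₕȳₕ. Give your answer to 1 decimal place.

Var(Ŷ_str) = Σₕ Nₕ²(1 − fₕ)sₕ²/nₕ.
Nonprofit: 13156²·(1 − 2724/13156)·313/2724 = 1.576989 × 10^7.
Public: 6610²·(1 − 967/6610)·982.4/967 = 3.7894256 × 10^7.
Private: 4492²·(1 − 397/4492)·42.3/397 = 1.9599433 × 10^6.
Sum = 5.5624089 × 10^7.
SE = √(5.5624089 × 10^7) = 7458.2.

7458.2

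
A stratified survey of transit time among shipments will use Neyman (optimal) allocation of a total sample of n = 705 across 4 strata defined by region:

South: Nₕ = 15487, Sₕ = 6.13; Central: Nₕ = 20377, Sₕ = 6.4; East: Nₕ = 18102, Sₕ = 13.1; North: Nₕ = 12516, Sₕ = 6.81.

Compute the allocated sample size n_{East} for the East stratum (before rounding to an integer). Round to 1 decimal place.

Neyman allocation: nₕ = n·NₕSₕ / Σⱼ NⱼSⱼ.
Σ NⱼSⱼ = 15487·6.13 + 20377·6.4 + 18102·13.1 + 12516·6.81 = 547718.27.
n_{East} = 705·18102·13.1 / 547718.27 = 305.2.

305.2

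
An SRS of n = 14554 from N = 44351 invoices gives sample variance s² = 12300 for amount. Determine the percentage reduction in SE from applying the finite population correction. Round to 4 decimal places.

f = n/N = 14554/44351 = 0.32815495.
SE_no-fpc = √(s²/n) = 0.9193087; SE_fpc = √((1−f)s²/n) = 0.75352199.
Ratio = √(1−f) = 0.81966155. Reduction = 100·(1 − 0.81966155) = 18.0338%.

18.0338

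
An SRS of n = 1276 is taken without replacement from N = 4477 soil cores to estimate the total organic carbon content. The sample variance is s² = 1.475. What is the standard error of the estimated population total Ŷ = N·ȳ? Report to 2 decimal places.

128.71

Var(Ŷ) = N²·Var(ȳ) = N²·(1 − n/N)·s²/n.
f = 1276/4477 = 0.28501229; Var(ȳ) = 0.71498771·1.475/1276 = 8.2649442 × 10^-4.
Var(Ŷ) = 4477² · (8.2649442 × 10^-4) = 16565.865.
SE(Ŷ) = √(16565.865) = 128.71.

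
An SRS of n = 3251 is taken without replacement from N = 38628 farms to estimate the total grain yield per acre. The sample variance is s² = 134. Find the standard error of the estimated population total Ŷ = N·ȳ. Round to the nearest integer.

Var(Ŷ) = N²·Var(ȳ) = N²·(1 − n/N)·s²/n.
f = 3251/38628 = 0.08416175; Var(ȳ) = 0.91583825·134/3251 = 0.037749101.
Var(Ŷ) = 38628² · 0.037749101 = 5.6326279 × 10^7.
SE(Ŷ) = √(5.6326279 × 10^7) = 7505.

7505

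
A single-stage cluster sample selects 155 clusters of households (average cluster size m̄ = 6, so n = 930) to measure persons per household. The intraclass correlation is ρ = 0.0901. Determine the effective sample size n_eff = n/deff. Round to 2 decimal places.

641.16

deff = 1 + (6 − 1)·0.0901 = 1 + 0.4505 = 1.4505.
n_eff = 930 / 1.4505 = 641.16.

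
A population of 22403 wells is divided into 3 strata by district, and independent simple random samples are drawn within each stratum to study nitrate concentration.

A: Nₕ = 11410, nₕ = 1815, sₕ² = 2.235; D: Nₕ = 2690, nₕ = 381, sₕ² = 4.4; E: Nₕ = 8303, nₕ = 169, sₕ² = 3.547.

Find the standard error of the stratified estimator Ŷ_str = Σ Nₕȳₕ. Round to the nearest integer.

Var(Ŷ_str) = Σₕ Nₕ²(1 − fₕ)sₕ²/nₕ.
A: 11410²·(1 − 1815/11410)·2.235/1815 = 134812.92.
D: 2690²·(1 − 381/2690)·4.4/381 = 71730.509.
E: 8303²·(1 − 169/8303)·3.547/169 = 1.4174694 × 10^6.
Sum = 1.6240128 × 10^6.
SE = √(1.6240128 × 10^6) = 1274.

1274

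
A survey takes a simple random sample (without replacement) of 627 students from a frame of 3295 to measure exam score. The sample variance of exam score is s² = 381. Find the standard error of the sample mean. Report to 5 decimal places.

0.70145

Under SRS without replacement, Var(ȳ) = (1 − f)·s²/n with f = n/N = 627/3295 = 0.19028832.
Var(ȳ) = (1 − 0.19028832)·381/627 = 0.80971168·0.6076555 = 0.49202576.
SE(ȳ) = √(0.49202576) = 0.70145.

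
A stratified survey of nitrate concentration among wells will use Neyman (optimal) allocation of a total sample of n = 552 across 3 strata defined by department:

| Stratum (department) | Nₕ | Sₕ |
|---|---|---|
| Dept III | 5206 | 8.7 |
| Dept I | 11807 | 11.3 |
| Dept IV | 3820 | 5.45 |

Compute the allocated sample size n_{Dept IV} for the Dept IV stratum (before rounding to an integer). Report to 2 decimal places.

57.60

Neyman allocation: nₕ = n·NₕSₕ / Σⱼ NⱼSⱼ.
Σ NⱼSⱼ = 5206·8.7 + 11807·11.3 + 3820·5.45 = 199530.3.
n_{Dept IV} = 552·3820·5.45 / 199530.3 = 57.60.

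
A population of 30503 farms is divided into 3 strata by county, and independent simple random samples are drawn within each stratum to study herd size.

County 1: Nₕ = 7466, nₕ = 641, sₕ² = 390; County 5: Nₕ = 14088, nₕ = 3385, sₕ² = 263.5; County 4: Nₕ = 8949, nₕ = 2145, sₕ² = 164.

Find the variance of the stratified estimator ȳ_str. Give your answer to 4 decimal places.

0.0509

Var(ȳ_str) = Σₕ Wₕ²(1 − fₕ)sₕ²/nₕ with Wₕ = Nₕ/N, N = 30503.
County 1: Wₕ = 0.24476281; term = 0.24476281²·(1 − 0.08585588)·390/641 = 0.033320546.
County 5: Wₕ = 0.46185621; term = 0.46185621²·(1 − 0.24027541)·263.5/3385 = 0.012615129.
County 4: Wₕ = 0.29338098; term = 0.29338098²·(1 − 0.23969159)·164/2145 = 0.005003458.
Sum = 0.050939133.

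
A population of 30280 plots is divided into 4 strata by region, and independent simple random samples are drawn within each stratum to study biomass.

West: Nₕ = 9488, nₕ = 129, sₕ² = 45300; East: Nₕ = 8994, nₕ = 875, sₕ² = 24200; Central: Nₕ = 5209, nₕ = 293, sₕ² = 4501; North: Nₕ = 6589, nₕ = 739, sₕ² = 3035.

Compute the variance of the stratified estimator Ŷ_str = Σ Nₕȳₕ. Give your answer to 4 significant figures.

Var(Ŷ_str) = Σₕ Nₕ²(1 − fₕ)sₕ²/nₕ.
West: 9488²·(1 − 129/9488)·45300/129 = 3.1182621 × 10^10.
East: 8994²·(1 − 875/8994)·24200/875 = 2.0195878 × 10^9.
Central: 5209²·(1 − 293/5209)·4501/293 = 3.9337579 × 10^8.
North: 6589²·(1 − 739/6589)·3035/739 = 1.5830318 × 10^8.
Sum = 3.3753888 × 10^10.

3.375 × 10^10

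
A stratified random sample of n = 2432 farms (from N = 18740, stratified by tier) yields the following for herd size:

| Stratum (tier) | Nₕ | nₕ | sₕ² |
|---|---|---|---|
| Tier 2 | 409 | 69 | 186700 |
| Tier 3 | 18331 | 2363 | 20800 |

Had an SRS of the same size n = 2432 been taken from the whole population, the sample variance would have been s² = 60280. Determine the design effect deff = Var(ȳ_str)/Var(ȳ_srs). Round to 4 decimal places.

Var(ȳ_str) = Σ Wₕ²(1−fₕ)sₕ²/nₕ with Wₕ = Nₕ/18740:
  Tier 2: (409/18740)²·(1−69/409)·186700/69 = 1.0714164
  Tier 3: (18331/18740)²·(1−2363/18331)·20800/2363 = 7.3366385
  → Var(ȳ_str) = 8.4080549.
Var(ȳ_srs) = (1 − 2432/18740)·60280/2432 = 21.569535.
deff = 8.4080549 / 21.569535 = 0.3898.

0.3898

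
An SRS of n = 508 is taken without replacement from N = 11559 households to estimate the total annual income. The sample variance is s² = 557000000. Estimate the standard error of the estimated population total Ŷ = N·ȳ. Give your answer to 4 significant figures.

1.183 × 10^7

Var(Ŷ) = N²·Var(ȳ) = N²·(1 − n/N)·s²/n.
f = 508/11559 = 0.04394844; Var(ȳ) = 0.95605156·557000000/508 = 1.0482691 × 10^6.
Var(Ŷ) = 11559² · (1.0482691 × 10^6) = 1.4005974 × 10^14.
SE(Ŷ) = √(1.4005974 × 10^14) = 1.183 × 10^7.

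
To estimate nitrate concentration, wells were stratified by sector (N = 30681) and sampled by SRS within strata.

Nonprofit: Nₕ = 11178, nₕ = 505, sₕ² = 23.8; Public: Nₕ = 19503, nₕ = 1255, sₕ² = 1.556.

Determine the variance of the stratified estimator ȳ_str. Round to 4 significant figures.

Var(ȳ_str) = Σₕ Wₕ²(1 − fₕ)sₕ²/nₕ with Wₕ = Nₕ/N, N = 30681.
Nonprofit: Wₕ = 0.36432972; term = 0.36432972²·(1 − 0.04517803)·23.8/505 = 0.0059730641.
Public: Wₕ = 0.63567028; term = 0.63567028²·(1 − 0.06434907)·1.556/1255 = 4.6875244 × 10^-4.
Sum = 0.0064418165.

0.006442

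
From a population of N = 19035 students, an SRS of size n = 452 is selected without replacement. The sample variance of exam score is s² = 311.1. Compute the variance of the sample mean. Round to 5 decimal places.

0.67193

Under SRS without replacement, Var(ȳ) = (1 − f)·s²/n with f = n/N = 452/19035 = 0.02374573.
Var(ȳ) = (1 − 0.02374573)·311.1/452 = 0.97625427·0.68827434 = 0.67193076.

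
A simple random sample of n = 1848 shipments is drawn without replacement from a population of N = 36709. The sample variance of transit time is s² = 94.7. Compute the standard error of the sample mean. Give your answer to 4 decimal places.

0.2206

Under SRS without replacement, Var(ȳ) = (1 − f)·s²/n with f = n/N = 1848/36709 = 0.05034188.
Var(ȳ) = (1 − 0.05034188)·94.7/1848 = 0.94965812·0.051244589 = 0.04866484.
SE(ȳ) = √(0.04866484) = 0.2206.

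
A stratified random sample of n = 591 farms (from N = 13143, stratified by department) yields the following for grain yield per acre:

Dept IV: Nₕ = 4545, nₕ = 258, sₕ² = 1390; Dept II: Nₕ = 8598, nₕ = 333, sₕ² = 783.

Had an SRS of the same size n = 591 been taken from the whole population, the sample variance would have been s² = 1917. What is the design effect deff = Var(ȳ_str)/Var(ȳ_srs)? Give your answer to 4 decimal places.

0.5084

Var(ȳ_str) = Σ Wₕ²(1−fₕ)sₕ²/nₕ with Wₕ = Nₕ/13143:
  Dept IV: (4545/13143)²·(1−258/4545)·1390/258 = 0.6077059
  Dept II: (8598/13143)²·(1−333/8598)·783/333 = 0.96731698
  → Var(ȳ_str) = 1.5750229.
Var(ȳ_srs) = (1 − 591/13143)·1917/591 = 3.0977977.
deff = 1.5750229 / 3.0977977 = 0.5084.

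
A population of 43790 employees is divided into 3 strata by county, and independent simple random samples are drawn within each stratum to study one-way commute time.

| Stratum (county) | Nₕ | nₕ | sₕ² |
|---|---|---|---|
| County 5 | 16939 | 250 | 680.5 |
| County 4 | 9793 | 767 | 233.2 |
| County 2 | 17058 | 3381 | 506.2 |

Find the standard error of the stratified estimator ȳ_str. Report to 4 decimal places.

Var(ȳ_str) = Σₕ Wₕ²(1 − fₕ)sₕ²/nₕ with Wₕ = Nₕ/N, N = 43790.
County 5: Wₕ = 0.38682348; term = 0.38682348²·(1 − 0.01475884)·680.5/250 = 0.40128813.
County 4: Wₕ = 0.22363553; term = 0.22363553²·(1 − 0.07832125)·233.2/767 = 0.014015041.
County 2: Wₕ = 0.38954099; term = 0.38954099²·(1 − 0.19820612)·506.2/3381 = 0.018215707.
Sum = 0.43351888.
SE = √(0.43351888) = 0.6584.

0.6584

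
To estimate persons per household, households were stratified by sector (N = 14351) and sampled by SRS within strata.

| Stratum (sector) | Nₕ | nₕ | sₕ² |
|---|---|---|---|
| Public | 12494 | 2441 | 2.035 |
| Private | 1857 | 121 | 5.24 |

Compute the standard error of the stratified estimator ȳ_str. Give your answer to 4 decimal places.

Var(ȳ_str) = Σₕ Wₕ²(1 − fₕ)sₕ²/nₕ with Wₕ = Nₕ/N, N = 14351.
Public: Wₕ = 0.87060135; term = 0.87060135²·(1 − 0.19537378)·2.035/2441 = 5.0842803 × 10^-4.
Private: Wₕ = 0.12939865; term = 0.12939865²·(1 − 0.06515886)·5.24/121 = 6.77865 × 10^-4.
Sum = 0.001186293.
SE = √(0.001186293) = 0.0344.

0.0344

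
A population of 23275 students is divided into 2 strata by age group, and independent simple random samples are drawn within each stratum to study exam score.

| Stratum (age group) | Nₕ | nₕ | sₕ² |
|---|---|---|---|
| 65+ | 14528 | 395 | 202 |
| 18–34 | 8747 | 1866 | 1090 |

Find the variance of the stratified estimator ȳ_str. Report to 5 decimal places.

0.25873

Var(ȳ_str) = Σₕ Wₕ²(1 − fₕ)sₕ²/nₕ with Wₕ = Nₕ/N, N = 23275.
65+: Wₕ = 0.62418904; term = 0.62418904²·(1 − 0.02718888)·202/395 = 0.19382736.
18–34: Wₕ = 0.37581096; term = 0.37581096²·(1 − 0.21333028)·1090/1866 = 0.064900219.
Sum = 0.25872758.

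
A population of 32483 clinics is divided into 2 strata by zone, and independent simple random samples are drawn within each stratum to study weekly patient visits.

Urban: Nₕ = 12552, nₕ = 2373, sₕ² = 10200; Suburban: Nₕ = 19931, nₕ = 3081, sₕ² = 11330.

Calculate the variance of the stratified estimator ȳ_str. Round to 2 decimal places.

Var(ȳ_str) = Σₕ Wₕ²(1 − fₕ)sₕ²/nₕ with Wₕ = Nₕ/N, N = 32483.
Urban: Wₕ = 0.38641751; term = 0.38641751²·(1 − 0.18905354)·10200/2373 = 0.520485.
Suburban: Wₕ = 0.61358249; term = 0.61358249²·(1 − 0.15458331)·11330/3081 = 1.1704556.
Sum = 1.6909406.

1.69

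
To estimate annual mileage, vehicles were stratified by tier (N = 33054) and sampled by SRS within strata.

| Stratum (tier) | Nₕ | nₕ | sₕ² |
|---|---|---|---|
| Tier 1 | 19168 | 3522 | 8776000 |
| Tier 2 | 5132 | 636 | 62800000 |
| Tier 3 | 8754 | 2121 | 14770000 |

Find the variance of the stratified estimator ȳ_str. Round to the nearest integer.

Var(ȳ_str) = Σₕ Wₕ²(1 − fₕ)sₕ²/nₕ with Wₕ = Nₕ/N, N = 33054.
Tier 1: Wₕ = 0.57989956; term = 0.57989956²·(1 − 0.18374374)·8776000/3522 = 683.97361.
Tier 2: Wₕ = 0.15526109; term = 0.15526109²·(1 − 0.12392829)·62800000/636 = 2085.2947.
Tier 3: Wₕ = 0.26483935; term = 0.26483935²·(1 − 0.24228924)·14770000/2121 = 370.09083.
Sum = 3139.3591.

3139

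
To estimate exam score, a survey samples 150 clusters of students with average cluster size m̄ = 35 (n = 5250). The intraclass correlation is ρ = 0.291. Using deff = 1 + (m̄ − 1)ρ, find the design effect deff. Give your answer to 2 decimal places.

10.89

deff = 1 + (35 − 1)·0.291 = 1 + 9.894 = 10.894.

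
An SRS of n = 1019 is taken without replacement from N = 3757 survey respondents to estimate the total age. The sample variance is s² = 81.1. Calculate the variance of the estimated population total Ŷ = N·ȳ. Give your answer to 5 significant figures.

818690

Var(Ŷ) = N²·Var(ȳ) = N²·(1 − n/N)·s²/n.
f = 1019/3757 = 0.27122704; Var(ȳ) = 0.72877296·81.1/1019 = 0.058001459.
Var(Ŷ) = 3757² · 0.058001459 = 818693.44.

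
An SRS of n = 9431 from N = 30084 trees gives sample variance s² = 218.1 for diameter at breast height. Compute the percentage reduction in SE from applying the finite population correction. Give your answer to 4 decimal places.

f = n/N = 9431/30084 = 0.31348890.
SE_no-fpc = √(s²/n) = 0.1520719; SE_fpc = √((1−f)s²/n) = 0.12600064.
Ratio = √(1−f) = 0.82855966. Reduction = 100·(1 − 0.82855966) = 17.1440%.

17.1440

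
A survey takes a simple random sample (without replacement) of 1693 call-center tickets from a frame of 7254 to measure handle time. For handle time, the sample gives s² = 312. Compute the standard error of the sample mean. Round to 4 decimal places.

Under SRS without replacement, Var(ȳ) = (1 − f)·s²/n with f = n/N = 1693/7254 = 0.23338848.
Var(ȳ) = (1 − 0.23338848)·312/1693 = 0.76661152·0.18428825 = 0.14127749.
SE(ȳ) = √(0.14127749) = 0.3759.

0.3759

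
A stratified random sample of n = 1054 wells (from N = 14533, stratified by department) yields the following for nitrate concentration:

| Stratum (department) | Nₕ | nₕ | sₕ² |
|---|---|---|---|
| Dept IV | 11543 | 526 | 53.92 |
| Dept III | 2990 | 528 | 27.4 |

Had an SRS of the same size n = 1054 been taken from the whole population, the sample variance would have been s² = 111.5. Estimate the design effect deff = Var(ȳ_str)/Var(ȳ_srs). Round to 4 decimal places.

Var(ȳ_str) = Σ Wₕ²(1−fₕ)sₕ²/nₕ with Wₕ = Nₕ/14533:
  Dept IV: (11543/14533)²·(1−526/11543)·53.92/526 = 0.061721381
  Dept III: (2990/14533)²·(1−528/2990)·27.4/528 = 0.001808695
  → Var(ȳ_str) = 0.063530076.
Var(ȳ_srs) = (1 − 1054/14533)·111.5/1054 = 0.098115282.
deff = 0.063530076 / 0.098115282 = 0.6475.

0.6475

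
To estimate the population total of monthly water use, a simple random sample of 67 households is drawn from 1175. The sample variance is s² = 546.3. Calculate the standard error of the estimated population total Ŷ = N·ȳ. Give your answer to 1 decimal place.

3258.1

Var(Ŷ) = N²·Var(ȳ) = N²·(1 − n/N)·s²/n.
f = 67/1175 = 0.05702128; Var(ȳ) = 0.94297872·546.3/67 = 7.6887952.
Var(Ŷ) = 1175² · 7.6887952 = 1.0615343 × 10^7.
SE(Ŷ) = √(1.0615343 × 10^7) = 3258.1.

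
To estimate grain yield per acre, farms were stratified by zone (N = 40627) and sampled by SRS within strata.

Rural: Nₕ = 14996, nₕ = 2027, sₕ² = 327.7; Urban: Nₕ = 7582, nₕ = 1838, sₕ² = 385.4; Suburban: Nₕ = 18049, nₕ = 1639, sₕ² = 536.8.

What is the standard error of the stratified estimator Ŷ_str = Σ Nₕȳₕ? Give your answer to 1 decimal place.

11729.4

Var(Ŷ_str) = Σₕ Nₕ²(1 − fₕ)sₕ²/nₕ.
Rural: 14996²·(1 − 2027/14996)·327.7/2027 = 3.1441598 × 10^7.
Urban: 7582²·(1 − 1838/7582)·385.4/1838 = 9.1319687 × 10^6.
Suburban: 18049²·(1 − 1639/18049)·536.8/1639 = 9.7005259 × 10^7.
Sum = 1.3757883 × 10^8.
SE = √(1.3757883 × 10^8) = 11729.4.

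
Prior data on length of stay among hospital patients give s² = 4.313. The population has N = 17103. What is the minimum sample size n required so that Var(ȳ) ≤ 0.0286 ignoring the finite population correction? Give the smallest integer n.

Without fpc, n₀ = s²/D = 4.313/0.0286 = 150.8042.
Rounding up, n = 151.

151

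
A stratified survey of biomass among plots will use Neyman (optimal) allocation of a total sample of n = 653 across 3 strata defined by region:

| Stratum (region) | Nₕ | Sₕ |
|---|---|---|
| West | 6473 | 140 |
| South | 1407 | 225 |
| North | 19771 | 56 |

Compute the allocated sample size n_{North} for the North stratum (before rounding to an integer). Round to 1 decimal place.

Neyman allocation: nₕ = n·NₕSₕ / Σⱼ NⱼSⱼ.
Σ NⱼSⱼ = 6473·140 + 1407·225 + 19771·56 = 2.329971 × 10^6.
n_{North} = 653·19771·56 / (2.329971 × 10^6) = 310.3.

310.3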